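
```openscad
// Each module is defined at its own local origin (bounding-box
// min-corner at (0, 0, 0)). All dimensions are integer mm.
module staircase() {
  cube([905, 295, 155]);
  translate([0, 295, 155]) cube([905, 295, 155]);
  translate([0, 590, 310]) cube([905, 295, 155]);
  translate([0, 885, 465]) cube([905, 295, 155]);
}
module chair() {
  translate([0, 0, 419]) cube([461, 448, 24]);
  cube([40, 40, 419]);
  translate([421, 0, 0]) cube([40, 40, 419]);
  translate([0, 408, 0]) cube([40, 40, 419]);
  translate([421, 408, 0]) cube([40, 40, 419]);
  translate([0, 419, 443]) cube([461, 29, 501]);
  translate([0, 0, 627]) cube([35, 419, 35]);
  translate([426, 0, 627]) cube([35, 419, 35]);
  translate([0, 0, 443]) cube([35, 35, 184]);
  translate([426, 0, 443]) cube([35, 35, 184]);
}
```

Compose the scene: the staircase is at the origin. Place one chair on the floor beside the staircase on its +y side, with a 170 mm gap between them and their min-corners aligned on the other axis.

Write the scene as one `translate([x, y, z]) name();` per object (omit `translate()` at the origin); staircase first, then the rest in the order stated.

staircase();
translate([0, 1350, 0]) chair();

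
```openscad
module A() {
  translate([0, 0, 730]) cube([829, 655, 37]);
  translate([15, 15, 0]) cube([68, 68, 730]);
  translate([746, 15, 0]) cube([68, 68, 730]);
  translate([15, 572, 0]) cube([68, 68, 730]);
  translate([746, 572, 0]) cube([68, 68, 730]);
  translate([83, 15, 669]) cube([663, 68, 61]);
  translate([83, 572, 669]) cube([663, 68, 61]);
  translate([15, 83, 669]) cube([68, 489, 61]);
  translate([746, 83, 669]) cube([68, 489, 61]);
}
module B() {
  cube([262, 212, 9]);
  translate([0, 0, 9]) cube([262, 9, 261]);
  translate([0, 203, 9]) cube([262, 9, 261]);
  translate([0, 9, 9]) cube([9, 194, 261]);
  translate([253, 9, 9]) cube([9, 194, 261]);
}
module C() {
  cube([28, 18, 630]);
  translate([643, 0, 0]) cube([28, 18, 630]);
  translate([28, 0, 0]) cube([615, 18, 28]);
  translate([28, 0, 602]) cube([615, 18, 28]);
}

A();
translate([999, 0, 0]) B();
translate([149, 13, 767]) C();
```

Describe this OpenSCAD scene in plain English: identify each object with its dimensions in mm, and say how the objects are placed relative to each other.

A is a rectangular dining table. The top is 829×655×37 mm with its upper surface at z = 767 mm. It stands on four 68×68 mm square legs, each inset 15 mm from the nearest pair of top edges, running from the floor to the underside of the top. Four apron rails, 68 mm thick and 61 mm tall, run between adjacent legs with their top edges flush with the underside of the top and their outer faces flush with the legs' outer faces.

B is an open-topped rectangular box: outside dimensions 262×212×270 mm, with a uniform wall and base thickness of 9 mm. The base is a full 262×212 slab on the floor; four walls sit on top of the base. The front and back walls (the −y and +y sides) span the full width; the two side walls fit between them.

C is a rectangular picture frame lying in the x–z plane (depth along y). The opening is 615 mm wide (x) by 574 mm tall (z), surrounded by a border 28 mm wide on all four sides. The frame is 18 mm deep and is made of two full-height vertical stiles with two horizontal rails fitted between them.

The open box is on the floor beside the table on its +x side. The picture frame is on top of the table.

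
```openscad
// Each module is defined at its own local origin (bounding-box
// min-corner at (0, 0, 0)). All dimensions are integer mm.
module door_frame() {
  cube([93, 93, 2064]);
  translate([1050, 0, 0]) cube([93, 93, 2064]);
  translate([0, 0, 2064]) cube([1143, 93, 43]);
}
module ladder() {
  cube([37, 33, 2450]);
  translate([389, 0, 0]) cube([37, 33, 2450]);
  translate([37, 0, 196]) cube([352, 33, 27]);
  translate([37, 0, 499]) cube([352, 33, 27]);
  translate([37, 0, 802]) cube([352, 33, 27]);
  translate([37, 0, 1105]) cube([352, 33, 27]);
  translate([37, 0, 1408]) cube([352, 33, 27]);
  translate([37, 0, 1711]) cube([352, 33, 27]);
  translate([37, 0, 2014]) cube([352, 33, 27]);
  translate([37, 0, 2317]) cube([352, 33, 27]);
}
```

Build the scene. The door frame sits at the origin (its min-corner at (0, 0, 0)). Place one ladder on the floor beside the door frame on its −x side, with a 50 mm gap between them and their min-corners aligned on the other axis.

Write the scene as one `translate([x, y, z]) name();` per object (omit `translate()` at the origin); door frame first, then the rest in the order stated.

door_frame();
translate([-476, 0, 0]) ladder();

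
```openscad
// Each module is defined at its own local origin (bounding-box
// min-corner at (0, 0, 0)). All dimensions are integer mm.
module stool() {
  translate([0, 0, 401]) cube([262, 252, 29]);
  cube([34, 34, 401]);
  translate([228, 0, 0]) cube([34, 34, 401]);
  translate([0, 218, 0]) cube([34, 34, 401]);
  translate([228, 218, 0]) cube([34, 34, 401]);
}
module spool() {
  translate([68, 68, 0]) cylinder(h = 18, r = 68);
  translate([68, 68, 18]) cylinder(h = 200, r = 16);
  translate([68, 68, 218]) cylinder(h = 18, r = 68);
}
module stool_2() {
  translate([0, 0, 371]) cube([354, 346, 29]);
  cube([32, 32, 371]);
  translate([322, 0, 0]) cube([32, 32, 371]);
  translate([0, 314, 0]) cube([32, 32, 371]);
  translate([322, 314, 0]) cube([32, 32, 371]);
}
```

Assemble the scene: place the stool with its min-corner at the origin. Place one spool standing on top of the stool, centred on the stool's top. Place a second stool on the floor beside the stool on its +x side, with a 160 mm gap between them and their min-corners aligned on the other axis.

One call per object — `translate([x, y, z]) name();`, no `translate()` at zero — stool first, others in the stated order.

stool();
translate([63, 58, 430]) spool();
translate([422, 0, 0]) stool_2();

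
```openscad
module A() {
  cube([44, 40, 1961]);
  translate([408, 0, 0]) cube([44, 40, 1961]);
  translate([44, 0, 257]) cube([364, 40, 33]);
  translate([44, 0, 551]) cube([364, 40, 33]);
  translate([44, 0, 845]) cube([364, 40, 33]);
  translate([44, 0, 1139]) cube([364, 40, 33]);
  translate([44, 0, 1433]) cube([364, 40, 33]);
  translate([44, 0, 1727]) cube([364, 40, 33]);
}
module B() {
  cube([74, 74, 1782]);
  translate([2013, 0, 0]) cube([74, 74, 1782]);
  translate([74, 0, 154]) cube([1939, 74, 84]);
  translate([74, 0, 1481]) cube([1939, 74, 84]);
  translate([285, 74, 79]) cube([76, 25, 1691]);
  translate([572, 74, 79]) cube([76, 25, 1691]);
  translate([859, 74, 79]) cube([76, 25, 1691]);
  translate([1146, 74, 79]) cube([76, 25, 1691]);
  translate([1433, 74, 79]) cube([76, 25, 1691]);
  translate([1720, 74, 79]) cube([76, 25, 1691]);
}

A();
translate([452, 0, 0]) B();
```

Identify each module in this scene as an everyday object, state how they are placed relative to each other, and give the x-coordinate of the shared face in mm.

The ladder's +x face and the fence section's −x face are both at x = 452 mm.

A is a ladder. B is a fence section. The fence section is against the ladder's +x side, with their −y faces flush. The x-coordinate of the shared face is 452 mm.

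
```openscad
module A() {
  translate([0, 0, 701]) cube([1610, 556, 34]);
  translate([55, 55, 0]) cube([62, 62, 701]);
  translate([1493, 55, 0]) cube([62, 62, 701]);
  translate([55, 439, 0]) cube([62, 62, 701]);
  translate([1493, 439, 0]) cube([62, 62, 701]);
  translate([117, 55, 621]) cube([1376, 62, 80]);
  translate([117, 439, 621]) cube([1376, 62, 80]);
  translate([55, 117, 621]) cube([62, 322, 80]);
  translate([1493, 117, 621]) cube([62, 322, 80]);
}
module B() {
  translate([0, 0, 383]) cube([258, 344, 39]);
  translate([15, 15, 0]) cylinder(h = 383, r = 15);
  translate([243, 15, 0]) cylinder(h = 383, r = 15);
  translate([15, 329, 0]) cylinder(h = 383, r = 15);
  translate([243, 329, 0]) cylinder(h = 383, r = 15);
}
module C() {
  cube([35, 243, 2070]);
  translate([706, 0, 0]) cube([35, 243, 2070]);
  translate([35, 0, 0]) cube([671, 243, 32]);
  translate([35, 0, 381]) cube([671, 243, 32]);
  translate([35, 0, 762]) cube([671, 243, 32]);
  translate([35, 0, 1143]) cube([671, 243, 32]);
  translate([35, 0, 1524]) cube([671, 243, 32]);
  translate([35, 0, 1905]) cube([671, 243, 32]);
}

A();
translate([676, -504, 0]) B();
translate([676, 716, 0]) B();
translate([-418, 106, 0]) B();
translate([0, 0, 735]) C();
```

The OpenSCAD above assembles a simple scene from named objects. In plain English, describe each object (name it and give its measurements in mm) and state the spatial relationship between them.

A is a table: top 1610 mm (x) × 556 mm (y), 34 mm thick, upper face at z = 735 mm, on four 62×62 mm square legs, each inset 55 mm from the nearest pair of top edges, running from z = 0 to the bottom of the top. Four apron rails, 62 mm thick and 80 mm tall, run between adjacent legs with their top edges flush with the underside of the top and their outer faces flush with the legs' outer faces.

B is a four-legged stool. The seat is a 258×344×39 mm slab whose top surface is at z = 422 mm; four round legs, each 30 mm in diameter, run from the floor (z = 0) to the underside of the seat, each leg's axis is inset half a diameter from the nearest pair of seat edges (so the leg's bounding box is flush with the corner).

C is a bookshelf 741 mm wide overall, 243 mm deep and 2070 mm tall. The two sides are 35 mm thick vertical panels. 6 horizontal shelves of 32 mm thickness span between the inner faces of the sides; the lowest shelf sits on the floor and shelves are stacked with a clear vertical gap of 349 mm between each pair.

Three stools sit around the table at the −y, +y, −x sides. The bookshelf is on top of the table.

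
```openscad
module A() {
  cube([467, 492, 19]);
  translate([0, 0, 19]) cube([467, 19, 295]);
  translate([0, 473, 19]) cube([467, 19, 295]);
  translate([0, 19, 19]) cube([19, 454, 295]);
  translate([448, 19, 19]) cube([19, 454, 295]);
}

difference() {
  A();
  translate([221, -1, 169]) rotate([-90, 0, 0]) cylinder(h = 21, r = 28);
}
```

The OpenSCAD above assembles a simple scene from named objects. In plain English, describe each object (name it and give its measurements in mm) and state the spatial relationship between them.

A is an open storage box with external size 467×492×314 mm and wall thickness 19 mm (the base is also 19 mm thick). The base covers the whole footprint; the four walls stand on the base, with the y-facing walls full-width and the x-facing walls fitting between their inner faces.

The open box has a circular hole of radius 28 mm through its front wall, centred at (x = 221, z = 169).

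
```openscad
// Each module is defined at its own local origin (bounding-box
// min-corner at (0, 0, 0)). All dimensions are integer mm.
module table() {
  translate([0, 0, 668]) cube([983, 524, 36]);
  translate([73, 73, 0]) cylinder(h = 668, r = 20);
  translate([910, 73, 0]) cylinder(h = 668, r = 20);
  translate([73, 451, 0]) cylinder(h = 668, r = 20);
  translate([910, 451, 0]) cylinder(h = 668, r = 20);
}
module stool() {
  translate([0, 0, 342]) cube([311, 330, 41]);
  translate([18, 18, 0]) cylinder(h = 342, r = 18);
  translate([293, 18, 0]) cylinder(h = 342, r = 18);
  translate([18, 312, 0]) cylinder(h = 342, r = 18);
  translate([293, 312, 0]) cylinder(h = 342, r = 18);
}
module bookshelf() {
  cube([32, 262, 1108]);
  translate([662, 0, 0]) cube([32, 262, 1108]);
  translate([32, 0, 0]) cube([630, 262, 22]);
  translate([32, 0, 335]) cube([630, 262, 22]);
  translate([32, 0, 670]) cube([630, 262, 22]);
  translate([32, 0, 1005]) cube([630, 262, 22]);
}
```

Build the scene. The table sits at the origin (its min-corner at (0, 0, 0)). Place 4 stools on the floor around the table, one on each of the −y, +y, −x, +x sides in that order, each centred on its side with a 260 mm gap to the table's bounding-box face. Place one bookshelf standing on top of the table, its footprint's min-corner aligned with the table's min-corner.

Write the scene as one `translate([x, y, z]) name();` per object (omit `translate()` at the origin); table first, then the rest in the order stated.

table();
translate([336, -590, 0]) stool();
translate([336, 784, 0]) stool();
translate([-571, 97, 0]) stool();
translate([1243, 97, 0]) stool();
translate([0, 0, 704]) bookshelf();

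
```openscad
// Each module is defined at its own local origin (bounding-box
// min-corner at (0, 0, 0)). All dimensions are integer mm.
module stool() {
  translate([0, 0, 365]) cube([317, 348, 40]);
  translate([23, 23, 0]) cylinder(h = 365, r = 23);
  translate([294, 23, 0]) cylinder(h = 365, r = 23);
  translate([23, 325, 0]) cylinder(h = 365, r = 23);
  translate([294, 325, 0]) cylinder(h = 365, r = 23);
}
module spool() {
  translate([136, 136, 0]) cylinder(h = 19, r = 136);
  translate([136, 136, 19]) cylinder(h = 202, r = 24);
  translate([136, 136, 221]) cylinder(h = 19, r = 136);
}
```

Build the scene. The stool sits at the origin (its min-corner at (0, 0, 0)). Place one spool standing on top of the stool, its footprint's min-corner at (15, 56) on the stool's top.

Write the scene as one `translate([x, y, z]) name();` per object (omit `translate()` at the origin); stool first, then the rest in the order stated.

stool();
translate([15, 56, 405]) spool();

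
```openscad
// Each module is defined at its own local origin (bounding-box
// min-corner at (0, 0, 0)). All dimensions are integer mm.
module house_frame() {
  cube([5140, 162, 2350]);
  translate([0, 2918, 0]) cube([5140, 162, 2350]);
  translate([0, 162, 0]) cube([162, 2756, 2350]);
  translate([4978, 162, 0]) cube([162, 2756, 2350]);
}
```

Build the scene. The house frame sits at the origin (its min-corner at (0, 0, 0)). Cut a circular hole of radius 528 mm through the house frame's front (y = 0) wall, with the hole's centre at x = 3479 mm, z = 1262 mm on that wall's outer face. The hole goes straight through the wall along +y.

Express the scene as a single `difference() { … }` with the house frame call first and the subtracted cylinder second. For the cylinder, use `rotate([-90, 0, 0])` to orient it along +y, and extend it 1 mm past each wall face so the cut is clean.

difference() {
  house_frame();
  translate([3479, -1, 1262]) rotate([-90, 0, 0]) cylinder(h = 164, r = 528);
}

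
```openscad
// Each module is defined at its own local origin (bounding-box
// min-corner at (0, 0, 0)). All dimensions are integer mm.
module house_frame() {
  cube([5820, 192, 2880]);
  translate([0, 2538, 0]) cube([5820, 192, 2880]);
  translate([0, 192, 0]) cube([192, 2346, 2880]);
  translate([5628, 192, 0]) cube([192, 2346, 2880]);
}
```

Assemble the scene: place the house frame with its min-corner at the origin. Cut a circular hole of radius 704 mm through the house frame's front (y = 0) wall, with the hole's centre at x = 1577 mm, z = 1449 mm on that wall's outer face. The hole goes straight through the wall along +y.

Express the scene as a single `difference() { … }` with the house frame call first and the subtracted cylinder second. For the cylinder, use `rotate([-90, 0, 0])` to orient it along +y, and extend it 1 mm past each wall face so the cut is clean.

difference() {
  house_frame();
  translate([1577, -1, 1449]) rotate([-90, 0, 0]) cylinder(h = 194, r = 704);
}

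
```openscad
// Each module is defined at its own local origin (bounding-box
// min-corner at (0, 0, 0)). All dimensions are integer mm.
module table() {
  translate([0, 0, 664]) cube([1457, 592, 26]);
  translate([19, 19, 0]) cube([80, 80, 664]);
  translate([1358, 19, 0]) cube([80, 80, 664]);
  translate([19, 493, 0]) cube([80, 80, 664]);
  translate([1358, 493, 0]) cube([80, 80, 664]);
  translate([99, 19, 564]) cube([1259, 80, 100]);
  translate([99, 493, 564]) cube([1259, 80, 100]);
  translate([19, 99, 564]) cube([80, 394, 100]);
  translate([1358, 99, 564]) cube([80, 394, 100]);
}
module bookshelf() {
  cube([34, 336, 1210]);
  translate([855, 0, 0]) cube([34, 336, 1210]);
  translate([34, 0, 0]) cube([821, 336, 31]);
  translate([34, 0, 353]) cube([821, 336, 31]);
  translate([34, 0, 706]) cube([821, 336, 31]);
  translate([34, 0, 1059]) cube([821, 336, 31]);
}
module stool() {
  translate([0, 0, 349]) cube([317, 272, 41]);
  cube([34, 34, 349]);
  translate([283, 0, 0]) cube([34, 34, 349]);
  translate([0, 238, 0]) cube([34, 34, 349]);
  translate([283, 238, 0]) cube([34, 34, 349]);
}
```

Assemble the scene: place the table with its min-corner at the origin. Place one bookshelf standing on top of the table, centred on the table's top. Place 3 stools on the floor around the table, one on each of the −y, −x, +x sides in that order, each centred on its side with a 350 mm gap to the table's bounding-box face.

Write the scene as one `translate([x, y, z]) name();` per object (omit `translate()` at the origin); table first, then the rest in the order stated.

table();
translate([284, 128, 690]) bookshelf();
translate([570, -622, 0]) stool();
translate([-667, 160, 0]) stool();
translate([1807, 160, 0]) stool();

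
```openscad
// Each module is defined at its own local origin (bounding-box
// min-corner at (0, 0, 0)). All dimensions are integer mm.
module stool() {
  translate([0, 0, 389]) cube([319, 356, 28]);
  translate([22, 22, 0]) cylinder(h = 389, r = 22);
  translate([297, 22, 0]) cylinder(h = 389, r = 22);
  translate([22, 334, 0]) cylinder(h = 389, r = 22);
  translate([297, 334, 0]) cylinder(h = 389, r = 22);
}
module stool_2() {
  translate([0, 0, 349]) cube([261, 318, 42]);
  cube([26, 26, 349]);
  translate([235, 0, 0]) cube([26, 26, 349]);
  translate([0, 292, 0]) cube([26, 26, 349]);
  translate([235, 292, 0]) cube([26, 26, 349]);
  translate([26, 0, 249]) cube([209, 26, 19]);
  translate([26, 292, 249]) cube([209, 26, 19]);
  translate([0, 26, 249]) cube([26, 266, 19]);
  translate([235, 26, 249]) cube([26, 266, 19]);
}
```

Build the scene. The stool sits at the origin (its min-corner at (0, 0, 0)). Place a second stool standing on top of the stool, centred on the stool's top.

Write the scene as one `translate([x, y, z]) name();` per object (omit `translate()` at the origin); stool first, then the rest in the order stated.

stool();
translate([29, 19, 417]) stool_2();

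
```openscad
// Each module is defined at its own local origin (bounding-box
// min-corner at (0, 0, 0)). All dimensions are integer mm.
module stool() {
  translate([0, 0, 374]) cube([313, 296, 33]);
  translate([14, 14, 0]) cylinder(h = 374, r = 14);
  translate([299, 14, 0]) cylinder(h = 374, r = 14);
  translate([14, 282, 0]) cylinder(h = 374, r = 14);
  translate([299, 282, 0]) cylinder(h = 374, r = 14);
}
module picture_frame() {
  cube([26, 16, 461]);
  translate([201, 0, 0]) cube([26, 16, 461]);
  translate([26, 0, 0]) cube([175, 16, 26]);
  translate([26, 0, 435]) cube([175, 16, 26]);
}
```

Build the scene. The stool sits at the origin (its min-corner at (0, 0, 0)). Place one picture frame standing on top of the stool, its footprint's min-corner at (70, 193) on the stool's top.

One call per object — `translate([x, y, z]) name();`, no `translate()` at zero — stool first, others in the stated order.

stool();
translate([70, 193, 407]) picture_frame();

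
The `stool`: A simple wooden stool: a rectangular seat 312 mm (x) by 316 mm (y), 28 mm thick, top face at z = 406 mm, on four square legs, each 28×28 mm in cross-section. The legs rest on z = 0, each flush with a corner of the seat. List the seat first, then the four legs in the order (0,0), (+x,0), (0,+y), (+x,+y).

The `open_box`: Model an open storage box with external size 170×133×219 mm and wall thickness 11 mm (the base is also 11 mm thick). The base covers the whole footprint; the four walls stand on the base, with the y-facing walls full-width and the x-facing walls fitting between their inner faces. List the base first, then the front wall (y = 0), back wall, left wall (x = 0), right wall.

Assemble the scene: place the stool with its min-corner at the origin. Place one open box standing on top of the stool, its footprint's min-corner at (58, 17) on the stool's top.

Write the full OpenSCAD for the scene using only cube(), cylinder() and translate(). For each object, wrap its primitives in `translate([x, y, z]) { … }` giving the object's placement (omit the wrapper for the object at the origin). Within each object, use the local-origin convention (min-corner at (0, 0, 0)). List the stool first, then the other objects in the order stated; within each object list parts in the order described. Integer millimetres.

translate([0, 0, 378]) cube([312, 316, 28]);
cube([28, 28, 378]);
translate([284, 0, 0]) cube([28, 28, 378]);
translate([0, 288, 0]) cube([28, 28, 378]);
translate([284, 288, 0]) cube([28, 28, 378]);
translate([58, 17, 406]) {
  cube([170, 133, 11]);
  translate([0, 0, 11]) cube([170, 11, 208]);
  translate([0, 122, 11]) cube([170, 11, 208]);
  translate([0, 11, 11]) cube([11, 111, 208]);
  translate([159, 11, 11]) cube([11, 111, 208]);
}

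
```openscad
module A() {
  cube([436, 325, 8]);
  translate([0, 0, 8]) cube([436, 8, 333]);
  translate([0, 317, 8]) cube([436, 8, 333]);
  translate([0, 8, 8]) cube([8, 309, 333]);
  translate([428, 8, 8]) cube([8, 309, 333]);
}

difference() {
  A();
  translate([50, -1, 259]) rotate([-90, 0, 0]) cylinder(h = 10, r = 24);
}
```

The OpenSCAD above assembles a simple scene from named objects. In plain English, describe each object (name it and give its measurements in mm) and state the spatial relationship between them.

A is an open storage box with external size 436×325×341 mm and wall thickness 8 mm (the base is also 8 mm thick). The base covers the whole footprint; the four walls stand on the base, with the y-facing walls full-width and the x-facing walls fitting between their inner faces.

The open box has a circular hole of radius 24 mm through its front wall, centred at (x = 50, z = 259).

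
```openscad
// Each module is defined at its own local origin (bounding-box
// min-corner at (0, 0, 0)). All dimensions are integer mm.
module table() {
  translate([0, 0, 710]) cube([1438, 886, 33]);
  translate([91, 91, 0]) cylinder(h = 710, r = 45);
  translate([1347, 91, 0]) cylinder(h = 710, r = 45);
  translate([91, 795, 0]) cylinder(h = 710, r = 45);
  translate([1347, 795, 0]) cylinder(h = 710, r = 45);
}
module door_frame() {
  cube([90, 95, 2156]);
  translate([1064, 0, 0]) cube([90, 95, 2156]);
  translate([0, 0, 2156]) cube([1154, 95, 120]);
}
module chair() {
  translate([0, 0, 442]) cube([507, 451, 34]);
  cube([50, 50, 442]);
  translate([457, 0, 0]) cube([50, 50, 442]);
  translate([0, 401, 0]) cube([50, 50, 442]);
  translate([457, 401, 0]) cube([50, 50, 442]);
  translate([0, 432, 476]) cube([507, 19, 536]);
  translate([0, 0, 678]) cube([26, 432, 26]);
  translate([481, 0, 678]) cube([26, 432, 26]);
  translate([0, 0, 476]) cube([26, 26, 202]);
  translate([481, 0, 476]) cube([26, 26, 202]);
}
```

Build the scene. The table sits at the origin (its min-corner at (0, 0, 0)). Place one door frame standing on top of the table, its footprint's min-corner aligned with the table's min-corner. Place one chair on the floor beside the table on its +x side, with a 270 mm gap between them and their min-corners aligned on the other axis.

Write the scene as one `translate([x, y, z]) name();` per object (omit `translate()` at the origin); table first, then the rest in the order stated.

table();
translate([0, 0, 743]) door_frame();
translate([1708, 0, 0]) chair();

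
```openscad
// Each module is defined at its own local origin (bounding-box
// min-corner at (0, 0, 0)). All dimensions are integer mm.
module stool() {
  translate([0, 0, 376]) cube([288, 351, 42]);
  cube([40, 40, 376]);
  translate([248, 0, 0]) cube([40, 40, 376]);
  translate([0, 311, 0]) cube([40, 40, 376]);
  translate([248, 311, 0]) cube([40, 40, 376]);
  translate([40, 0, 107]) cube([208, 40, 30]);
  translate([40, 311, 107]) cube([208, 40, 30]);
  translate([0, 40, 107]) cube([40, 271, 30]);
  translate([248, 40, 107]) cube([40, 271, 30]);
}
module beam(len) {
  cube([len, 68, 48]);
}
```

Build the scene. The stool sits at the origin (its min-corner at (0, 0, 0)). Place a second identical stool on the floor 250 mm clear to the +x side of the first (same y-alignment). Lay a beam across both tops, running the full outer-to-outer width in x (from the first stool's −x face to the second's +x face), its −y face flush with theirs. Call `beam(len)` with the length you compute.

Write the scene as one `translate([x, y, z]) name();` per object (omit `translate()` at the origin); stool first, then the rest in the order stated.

stool();
translate([538, 0, 0]) stool();
translate([0, 0, 418]) beam(826);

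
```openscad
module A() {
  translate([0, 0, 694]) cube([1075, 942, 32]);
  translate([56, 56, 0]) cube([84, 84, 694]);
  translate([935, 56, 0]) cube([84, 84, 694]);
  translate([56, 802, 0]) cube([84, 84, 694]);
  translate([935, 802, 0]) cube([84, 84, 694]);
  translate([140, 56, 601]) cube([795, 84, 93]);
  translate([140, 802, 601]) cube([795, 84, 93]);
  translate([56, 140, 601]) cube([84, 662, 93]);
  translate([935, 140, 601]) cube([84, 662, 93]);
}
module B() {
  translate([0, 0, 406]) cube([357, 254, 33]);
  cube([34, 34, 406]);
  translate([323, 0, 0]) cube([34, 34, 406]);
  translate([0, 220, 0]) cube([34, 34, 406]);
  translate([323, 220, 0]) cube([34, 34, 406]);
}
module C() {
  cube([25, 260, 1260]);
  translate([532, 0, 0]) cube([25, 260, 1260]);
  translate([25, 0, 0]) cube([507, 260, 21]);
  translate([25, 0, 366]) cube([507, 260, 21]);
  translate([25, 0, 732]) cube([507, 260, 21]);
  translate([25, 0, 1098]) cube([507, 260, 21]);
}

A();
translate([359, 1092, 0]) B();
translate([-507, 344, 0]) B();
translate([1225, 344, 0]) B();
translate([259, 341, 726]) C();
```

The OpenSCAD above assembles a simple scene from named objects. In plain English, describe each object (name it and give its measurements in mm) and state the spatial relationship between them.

A is a rectangular dining table. The top is 1075×942×32 mm with its upper surface at z = 726 mm. It stands on four 84×84 mm square legs, each inset 56 mm from the nearest pair of top edges, running from the floor to the underside of the top. Four apron rails, 84 mm thick and 93 mm tall, run between adjacent legs with their top edges flush with the underside of the top and their outer faces flush with the legs' outer faces.

B is a simple wooden stool: a rectangular seat 357 mm (x) by 254 mm (y), 33 mm thick, top face at z = 439 mm, on four square legs, each 34×34 mm in cross-section. The legs rest on z = 0, each flush with a corner of the seat.

C is a bookshelf 557 mm wide overall, 260 mm deep and 1260 mm tall. The two sides are 25 mm thick vertical panels. 4 horizontal shelves of 21 mm thickness span between the inner faces of the sides; the lowest shelf sits on the floor and shelves are stacked with a clear vertical gap of 345 mm between each pair.

Three stools sit around the table at the +y, −x, +x sides. The bookshelf is on top of the table, centred.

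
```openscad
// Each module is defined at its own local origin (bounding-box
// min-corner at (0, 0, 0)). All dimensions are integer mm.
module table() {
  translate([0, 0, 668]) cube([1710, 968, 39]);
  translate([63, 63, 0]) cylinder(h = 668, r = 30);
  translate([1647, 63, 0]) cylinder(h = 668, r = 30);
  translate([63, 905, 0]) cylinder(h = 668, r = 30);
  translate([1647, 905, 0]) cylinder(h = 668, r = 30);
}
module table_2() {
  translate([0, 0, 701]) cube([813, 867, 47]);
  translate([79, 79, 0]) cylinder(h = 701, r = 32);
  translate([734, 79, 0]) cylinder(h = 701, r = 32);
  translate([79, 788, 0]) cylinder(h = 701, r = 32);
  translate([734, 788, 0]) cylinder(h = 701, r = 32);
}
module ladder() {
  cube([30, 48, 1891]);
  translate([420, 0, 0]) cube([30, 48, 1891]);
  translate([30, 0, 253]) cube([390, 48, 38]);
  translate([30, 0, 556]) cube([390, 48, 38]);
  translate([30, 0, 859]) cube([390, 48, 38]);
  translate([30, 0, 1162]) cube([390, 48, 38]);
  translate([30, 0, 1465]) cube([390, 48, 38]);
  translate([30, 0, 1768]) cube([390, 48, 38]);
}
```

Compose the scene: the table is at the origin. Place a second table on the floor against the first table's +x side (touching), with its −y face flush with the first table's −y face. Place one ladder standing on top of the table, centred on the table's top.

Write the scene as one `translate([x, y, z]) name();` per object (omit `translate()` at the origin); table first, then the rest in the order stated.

table();
translate([1710, 0, 0]) table_2();
translate([630, 460, 707]) ladder();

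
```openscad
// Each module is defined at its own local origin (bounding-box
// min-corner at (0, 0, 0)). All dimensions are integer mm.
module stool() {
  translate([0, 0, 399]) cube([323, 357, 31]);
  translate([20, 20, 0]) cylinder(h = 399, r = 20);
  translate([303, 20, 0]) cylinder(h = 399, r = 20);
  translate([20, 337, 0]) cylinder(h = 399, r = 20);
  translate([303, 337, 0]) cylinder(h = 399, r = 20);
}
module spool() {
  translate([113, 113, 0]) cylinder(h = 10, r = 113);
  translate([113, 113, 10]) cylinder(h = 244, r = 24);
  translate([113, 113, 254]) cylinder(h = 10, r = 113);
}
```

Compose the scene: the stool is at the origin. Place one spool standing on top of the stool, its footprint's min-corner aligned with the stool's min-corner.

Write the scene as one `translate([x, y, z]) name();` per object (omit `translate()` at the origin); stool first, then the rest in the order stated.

stool();
translate([0, 0, 430]) spool();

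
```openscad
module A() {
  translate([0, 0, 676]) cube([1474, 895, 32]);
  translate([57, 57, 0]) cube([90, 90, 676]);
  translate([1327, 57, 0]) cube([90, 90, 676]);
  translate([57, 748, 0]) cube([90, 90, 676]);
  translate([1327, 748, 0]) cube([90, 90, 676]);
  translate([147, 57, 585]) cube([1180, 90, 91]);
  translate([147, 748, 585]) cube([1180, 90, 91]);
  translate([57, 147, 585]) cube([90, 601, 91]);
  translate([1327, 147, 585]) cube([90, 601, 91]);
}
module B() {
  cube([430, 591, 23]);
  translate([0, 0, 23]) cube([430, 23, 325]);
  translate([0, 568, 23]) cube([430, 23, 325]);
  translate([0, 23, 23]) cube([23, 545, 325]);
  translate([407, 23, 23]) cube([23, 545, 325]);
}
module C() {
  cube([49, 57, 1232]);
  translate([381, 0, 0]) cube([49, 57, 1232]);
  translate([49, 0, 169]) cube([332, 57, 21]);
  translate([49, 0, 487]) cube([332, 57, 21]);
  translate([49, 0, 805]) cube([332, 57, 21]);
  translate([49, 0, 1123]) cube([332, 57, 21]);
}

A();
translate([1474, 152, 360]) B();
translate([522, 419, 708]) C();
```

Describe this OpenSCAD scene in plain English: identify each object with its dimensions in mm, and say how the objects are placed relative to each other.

A is a table with a 1474×895 mm rectangular top, 32 mm thick, top surface at z = 708 mm, supported by four 90×90 mm square legs, each inset 57 mm from the nearest pair of top edges, running from the floor. Four apron rails, 90 mm thick and 91 mm tall, run between adjacent legs with their top edges flush with the underside of the top and their outer faces flush with the legs' outer faces.

B is an open-topped rectangular box: outside dimensions 430×591×348 mm, with a uniform wall and base thickness of 23 mm. The base is a full 430×591 slab on the floor; four walls sit on top of the base. The front and back walls (the −y and +y sides) span the full width; the two side walls fit between them.

C is a wooden ladder with two side rails of 49×57 mm section and 1232 mm height, set 430 mm apart overall. Between them run 4 rectangular rungs (57 mm deep, 21 mm thick), front faces flush with the rails' −y face. The bottom of the first rung is 169 mm above the floor and each subsequent rung is 318 mm higher than the one below.

The open box is beside the table with their tops flush at z = 708. The ladder is on top of the table, centred.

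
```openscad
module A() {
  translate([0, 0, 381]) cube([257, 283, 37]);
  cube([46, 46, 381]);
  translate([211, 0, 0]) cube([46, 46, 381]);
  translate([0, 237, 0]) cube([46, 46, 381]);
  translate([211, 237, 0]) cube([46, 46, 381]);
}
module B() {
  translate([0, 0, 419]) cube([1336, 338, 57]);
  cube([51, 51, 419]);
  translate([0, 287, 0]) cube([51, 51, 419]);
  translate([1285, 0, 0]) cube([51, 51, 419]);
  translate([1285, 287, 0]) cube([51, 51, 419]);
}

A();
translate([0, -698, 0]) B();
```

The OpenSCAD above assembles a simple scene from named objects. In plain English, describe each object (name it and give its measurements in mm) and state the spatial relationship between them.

A is a four-legged stool. The seat is 257×283 mm, 37 mm thick, top at z = 418 mm. It stands on four square legs, each 46×46 mm in cross-section, from z = 0 to the seat underside, each flush with a corner of the seat.

B is a long wooden bench with a 1336 mm (x) × 338 mm (y) seat, 57 mm thick, its top surface 476 mm above the floor. Four 51 mm square legs at the seat corners, flush with the edges, run from z = 0 to the seat underside.

The bench is on the floor beside the stool on its −y side.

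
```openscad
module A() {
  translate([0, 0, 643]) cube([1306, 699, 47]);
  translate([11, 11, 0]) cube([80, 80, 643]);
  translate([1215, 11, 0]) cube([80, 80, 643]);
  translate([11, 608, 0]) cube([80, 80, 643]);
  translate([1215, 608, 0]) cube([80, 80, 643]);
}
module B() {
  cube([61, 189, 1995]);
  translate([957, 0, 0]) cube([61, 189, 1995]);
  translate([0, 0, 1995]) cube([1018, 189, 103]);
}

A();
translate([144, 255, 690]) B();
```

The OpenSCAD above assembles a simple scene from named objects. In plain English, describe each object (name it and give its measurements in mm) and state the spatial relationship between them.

A is a table: top 1306 mm (x) × 699 mm (y), 47 mm thick, upper face at z = 690 mm, on four 80×80 mm square legs, each inset 11 mm from the nearest pair of top edges, running from z = 0 to the bottom of the top.

B is a rectangular door frame: two vertical jambs of 61×189 mm section, 1995 mm tall, with a clear opening 896 mm wide between their inner faces. A header 103 mm tall and 189 mm deep lies on top of the jambs and spans the full outside width.

The door frame is on top of the table, centred.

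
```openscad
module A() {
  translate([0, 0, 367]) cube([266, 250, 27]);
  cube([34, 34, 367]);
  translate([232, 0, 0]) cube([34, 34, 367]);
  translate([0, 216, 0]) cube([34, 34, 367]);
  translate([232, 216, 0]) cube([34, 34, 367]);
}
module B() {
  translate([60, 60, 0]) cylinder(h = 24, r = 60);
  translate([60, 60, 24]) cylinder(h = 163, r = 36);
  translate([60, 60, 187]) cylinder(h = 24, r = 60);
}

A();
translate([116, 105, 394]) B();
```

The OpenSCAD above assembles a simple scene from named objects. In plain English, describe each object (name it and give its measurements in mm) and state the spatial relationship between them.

A is a four-legged stool. The seat is a 266×250×27 mm slab whose top surface is at z = 394 mm; four square legs, each 34×34 mm in cross-section, run from the floor (z = 0) to the underside of the seat, each flush with a corner of the seat.

B is a spool: two coaxial disc flanges of radius 60 mm and thickness 24 mm, joined by a core cylinder of radius 36 mm and height 163 mm. The lower flange rests on z = 0 and the three cylinders share a vertical axis.

The spool is on top of the stool.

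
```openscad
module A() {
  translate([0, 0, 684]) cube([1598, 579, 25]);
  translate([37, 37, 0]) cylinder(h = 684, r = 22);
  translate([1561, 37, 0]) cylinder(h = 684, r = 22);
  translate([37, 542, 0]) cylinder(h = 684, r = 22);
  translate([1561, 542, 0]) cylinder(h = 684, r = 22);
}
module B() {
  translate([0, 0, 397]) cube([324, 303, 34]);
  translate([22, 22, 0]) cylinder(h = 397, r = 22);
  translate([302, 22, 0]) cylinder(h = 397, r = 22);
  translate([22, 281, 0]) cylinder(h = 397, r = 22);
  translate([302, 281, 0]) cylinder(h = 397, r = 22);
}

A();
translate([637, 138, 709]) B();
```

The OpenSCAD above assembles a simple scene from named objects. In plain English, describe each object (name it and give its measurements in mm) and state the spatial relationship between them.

A is a table: top 1598 mm (x) × 579 mm (y), 25 mm thick, upper face at z = 709 mm, on four round legs of 44 mm diameter, each leg's bounding box inset 15 mm from the nearest pair of top edges, running from z = 0 to the bottom of the top.

B is a simple wooden stool: a rectangular seat 324 mm (x) by 303 mm (y), 34 mm thick, top face at z = 431 mm, on four round legs, each 44 mm in diameter. The legs rest on z = 0, each leg's axis is inset half a diameter from the nearest pair of seat edges (so the leg's bounding box is flush with the corner).

The stool is on top of the table, centred.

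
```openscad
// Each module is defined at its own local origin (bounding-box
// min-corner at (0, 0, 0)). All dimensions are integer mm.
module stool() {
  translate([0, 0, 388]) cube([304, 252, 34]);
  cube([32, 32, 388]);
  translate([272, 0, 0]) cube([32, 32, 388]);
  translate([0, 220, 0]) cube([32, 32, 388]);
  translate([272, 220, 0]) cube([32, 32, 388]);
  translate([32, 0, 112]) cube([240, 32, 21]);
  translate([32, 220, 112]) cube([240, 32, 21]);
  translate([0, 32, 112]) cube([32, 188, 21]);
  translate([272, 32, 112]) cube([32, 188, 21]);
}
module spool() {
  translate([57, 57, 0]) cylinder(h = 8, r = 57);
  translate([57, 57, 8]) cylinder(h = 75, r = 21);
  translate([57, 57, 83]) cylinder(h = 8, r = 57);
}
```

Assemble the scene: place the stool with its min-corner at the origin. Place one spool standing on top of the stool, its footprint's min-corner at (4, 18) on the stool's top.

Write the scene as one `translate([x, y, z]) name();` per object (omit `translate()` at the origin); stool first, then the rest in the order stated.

stool();
translate([4, 18, 422]) spool();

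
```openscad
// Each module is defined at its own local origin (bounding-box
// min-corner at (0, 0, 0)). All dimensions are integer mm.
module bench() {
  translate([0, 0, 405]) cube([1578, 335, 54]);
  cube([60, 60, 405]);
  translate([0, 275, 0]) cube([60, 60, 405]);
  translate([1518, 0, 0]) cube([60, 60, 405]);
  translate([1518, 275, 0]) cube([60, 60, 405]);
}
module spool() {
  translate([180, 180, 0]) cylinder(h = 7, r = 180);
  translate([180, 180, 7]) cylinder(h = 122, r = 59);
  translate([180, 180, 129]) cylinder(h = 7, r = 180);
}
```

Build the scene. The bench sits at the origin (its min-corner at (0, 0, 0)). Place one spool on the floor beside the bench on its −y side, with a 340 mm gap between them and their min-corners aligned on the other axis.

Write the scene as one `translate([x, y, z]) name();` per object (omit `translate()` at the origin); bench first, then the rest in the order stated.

bench();
translate([0, -700, 0]) spool();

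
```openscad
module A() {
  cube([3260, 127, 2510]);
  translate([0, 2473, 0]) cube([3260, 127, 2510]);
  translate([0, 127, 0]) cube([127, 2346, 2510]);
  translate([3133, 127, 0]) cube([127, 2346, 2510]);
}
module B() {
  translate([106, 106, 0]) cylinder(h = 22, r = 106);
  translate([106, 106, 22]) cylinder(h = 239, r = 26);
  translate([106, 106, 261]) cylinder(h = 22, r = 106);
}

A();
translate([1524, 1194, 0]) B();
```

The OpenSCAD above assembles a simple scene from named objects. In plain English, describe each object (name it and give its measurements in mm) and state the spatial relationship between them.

A is a box-shaped house frame (walls only): outside footprint 3260×2600 mm, wall height 2510 mm, wall thickness 127 mm. The two y-facing walls run the full x-width; the two x-facing walls fit between the inner faces of the y-facing walls.

B is a spool: two coaxial disc flanges of radius 106 mm and thickness 22 mm, joined by a core cylinder of radius 26 mm and height 239 mm. The lower flange rests on z = 0 and the three cylinders share a vertical axis.

The spool sits inside the house frame, centred.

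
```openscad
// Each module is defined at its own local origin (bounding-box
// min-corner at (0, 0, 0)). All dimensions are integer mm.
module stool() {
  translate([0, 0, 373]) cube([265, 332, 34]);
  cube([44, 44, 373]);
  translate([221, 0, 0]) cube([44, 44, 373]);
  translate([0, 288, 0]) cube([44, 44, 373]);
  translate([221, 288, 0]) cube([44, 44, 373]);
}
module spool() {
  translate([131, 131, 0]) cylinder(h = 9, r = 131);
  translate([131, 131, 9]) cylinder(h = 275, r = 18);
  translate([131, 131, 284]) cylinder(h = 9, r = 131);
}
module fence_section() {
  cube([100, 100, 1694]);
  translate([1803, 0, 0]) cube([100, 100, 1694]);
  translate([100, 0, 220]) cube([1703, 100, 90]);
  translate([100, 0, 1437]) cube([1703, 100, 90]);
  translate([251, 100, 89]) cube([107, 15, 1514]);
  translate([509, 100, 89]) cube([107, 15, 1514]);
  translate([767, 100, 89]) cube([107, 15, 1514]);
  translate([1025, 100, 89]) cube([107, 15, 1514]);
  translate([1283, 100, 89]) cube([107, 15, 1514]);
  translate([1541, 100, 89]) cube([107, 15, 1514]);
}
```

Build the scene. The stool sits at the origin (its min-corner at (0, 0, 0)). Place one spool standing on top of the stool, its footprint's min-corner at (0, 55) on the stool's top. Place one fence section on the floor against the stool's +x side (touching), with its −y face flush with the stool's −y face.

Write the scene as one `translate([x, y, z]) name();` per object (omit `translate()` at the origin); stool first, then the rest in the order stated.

stool();
translate([0, 55, 407]) spool();
translate([265, 0, 0]) fence_section();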